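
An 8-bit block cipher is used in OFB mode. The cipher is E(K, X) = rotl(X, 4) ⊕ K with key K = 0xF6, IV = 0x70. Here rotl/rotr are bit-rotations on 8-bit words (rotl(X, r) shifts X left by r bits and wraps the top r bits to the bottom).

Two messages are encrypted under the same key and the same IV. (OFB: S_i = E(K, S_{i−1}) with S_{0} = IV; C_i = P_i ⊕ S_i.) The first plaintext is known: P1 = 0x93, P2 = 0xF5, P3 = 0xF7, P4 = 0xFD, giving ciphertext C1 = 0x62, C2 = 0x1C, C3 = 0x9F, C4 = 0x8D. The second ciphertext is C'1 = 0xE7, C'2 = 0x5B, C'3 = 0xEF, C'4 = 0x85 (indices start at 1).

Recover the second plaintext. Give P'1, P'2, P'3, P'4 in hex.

In OFB with a reused IV, both messages share the same keystream S_i, so C_i ⊕ C'_i = P_i ⊕ P'_i and thus P'_i = P_i ⊕ C_i ⊕ C'_i.
P'1: 0x93 ⊕ 0x62 ⊕ 0xE7 = 0x16.
P'2: 0xF5 ⊕ 0x1C ⊕ 0x5B = 0xB2.
P'3: 0xF7 ⊕ 0x9F ⊕ 0xEF = 0x87.
P'4: 0xFD ⊕ 0x8D ⊕ 0x85 = 0xF5.

P'1 = 0x16, P'2 = 0xB2, P'3 = 0x87, P'4 = 0xF5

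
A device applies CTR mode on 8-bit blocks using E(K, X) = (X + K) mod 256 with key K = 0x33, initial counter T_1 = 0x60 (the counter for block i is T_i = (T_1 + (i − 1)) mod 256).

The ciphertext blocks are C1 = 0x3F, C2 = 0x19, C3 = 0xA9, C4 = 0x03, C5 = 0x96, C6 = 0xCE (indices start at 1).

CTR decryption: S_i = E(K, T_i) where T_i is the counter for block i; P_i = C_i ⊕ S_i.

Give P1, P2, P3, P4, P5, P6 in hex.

P1 = 0xAC, P2 = 0x8D, P3 = 0x3C, P4 = 0x95, P5 = 0x01, P6 = 0x56

P1: T = 0x60, S = E(K, T) = 0x93; 0x3F ⊕ 0x93 = 0xAC.
P2: T = 0x61, S = E(K, T) = 0x94; 0x19 ⊕ 0x94 = 0x8D.
P3: T = 0x62, S = E(K, T) = 0x95; 0xA9 ⊕ 0x95 = 0x3C.
P4: T = 0x63, S = E(K, T) = 0x96; 0x03 ⊕ 0x96 = 0x95.
P5: T = 0x64, S = E(K, T) = 0x97; 0x96 ⊕ 0x97 = 0x01.
P6: T = 0x65, S = E(K, T) = 0x98; 0xCE ⊕ 0x98 = 0x56.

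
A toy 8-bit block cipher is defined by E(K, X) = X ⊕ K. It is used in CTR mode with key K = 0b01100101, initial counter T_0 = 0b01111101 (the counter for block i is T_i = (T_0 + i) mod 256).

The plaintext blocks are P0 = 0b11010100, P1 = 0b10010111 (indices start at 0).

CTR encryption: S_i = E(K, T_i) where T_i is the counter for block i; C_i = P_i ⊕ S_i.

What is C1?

C0: T = 0b01111101, S = E(K, T) = 0b00011000; 0b11010100 ⊕ 0b00011000 = 0b11001100.
C1: T = 0b01111110, S = E(K, T) = 0b00011011; 0b10010111 ⊕ 0b00011011 = 0b10001100.

C1 = 0b10001100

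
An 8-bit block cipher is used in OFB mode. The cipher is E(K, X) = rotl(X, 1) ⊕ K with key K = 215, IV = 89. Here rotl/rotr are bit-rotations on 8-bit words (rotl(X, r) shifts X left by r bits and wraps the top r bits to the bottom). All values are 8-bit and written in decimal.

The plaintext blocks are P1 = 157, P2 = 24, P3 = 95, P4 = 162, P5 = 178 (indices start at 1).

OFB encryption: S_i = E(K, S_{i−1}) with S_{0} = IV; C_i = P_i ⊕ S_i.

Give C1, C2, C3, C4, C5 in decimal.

C1 = 248, C2 = 5, C3 = 178, C4 = 174, C5 = 125

C1: S = E(K, 89) = 101; 157 ⊕ 101 = 248.
C2: S = E(K, 101) = 29; 24 ⊕ 29 = 5.
C3: S = E(K, 29) = 237; 95 ⊕ 237 = 178.
C4: S = E(K, 237) = 12; 162 ⊕ 12 = 174.
C5: S = E(K, 12) = 207; 178 ⊕ 207 = 125.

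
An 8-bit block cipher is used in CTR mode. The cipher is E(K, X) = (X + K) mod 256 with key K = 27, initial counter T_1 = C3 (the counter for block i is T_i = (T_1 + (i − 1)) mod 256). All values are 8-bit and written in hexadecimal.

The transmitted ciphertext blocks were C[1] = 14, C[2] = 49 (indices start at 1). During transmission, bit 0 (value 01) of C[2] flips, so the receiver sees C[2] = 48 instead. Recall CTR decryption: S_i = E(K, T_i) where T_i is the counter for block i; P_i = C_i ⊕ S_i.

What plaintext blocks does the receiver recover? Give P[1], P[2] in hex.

P[1] = FE, P[2] = A3

Only C[2] changed, to 48. In CTR, a change in C_i flips the same bit in P_i only; the keystream is unaffected. Decrypting the received ciphertext:
P[1]: T = C3, S = E(K, T) = EA; 14 ⊕ EA = FE.
P[2]: T = C4, S = E(K, T) = EB; 48 ⊕ EB = A3.
Blocks that differ from the original plaintext: P[2].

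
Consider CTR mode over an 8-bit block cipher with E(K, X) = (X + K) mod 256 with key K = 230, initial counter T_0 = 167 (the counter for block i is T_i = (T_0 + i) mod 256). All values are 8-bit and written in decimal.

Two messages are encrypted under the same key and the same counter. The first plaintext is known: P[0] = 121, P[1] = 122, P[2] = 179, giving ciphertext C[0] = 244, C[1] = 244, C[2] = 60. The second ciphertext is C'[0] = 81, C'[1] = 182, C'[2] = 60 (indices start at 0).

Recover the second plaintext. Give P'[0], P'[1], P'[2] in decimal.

P'[0] = 220, P'[1] = 56, P'[2] = 179

In CTR with a reused counter, both messages share the same keystream S_i, so C_i ⊕ C'_i = P_i ⊕ P'_i and thus P'_i = P_i ⊕ C_i ⊕ C'_i.
P'[0]: 121 ⊕ 244 ⊕ 81 = 220.
P'[1]: 122 ⊕ 244 ⊕ 182 = 56.
P'[2]: 179 ⊕ 60 ⊕ 60 = 179.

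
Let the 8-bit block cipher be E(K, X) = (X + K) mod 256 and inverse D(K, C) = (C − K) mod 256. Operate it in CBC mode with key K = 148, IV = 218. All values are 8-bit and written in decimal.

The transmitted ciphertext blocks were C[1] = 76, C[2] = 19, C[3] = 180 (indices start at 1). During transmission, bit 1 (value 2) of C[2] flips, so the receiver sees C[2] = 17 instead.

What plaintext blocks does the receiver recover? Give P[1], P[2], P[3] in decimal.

CBC decryption: P_i = D(K, C_i) ⊕ C_{i−1}, with C_{0} = IV.
Only C[2] changed, to 17. In CBC, a change in C_i garbles P_i and flips the same bit in P_{i+1}. Decrypting the received ciphertext:
P[1]: D(K, 76) = 184; 184 ⊕ 218 = 98.
P[2]: D(K, 17) = 125; 125 ⊕ 76 = 49.
P[3]: D(K, 180) = 32; 32 ⊕ 17 = 49.
Blocks that differ from the original plaintext: P[2], P[3].

P[1] = 98, P[2] = 49, P[3] = 49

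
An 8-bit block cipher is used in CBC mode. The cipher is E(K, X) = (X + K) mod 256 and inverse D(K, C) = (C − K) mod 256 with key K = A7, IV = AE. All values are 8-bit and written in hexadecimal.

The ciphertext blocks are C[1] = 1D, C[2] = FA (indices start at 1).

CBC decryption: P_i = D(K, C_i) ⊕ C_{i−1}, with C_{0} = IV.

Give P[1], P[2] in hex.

P[1]: D(K, 1D) = 76; 76 ⊕ AE = D8.
P[2]: D(K, FA) = 53; 53 ⊕ 1D = 4E.

P[1] = D8, P[2] = 4E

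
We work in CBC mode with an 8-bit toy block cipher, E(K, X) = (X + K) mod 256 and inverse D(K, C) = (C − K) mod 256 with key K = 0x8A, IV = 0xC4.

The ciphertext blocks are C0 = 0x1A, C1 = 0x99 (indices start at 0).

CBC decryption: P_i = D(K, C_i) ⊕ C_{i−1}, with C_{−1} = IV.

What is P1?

P1: D(K, 0x99) = 0x0F; 0x0F ⊕ 0x1A = 0x15.

P1 = 0x15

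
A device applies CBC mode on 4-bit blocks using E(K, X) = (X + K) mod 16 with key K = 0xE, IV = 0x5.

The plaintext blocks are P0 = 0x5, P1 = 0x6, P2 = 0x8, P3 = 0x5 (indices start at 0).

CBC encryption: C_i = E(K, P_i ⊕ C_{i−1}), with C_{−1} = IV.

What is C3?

C0: P0 ⊕ 0x5 = 0x0; E(K, 0x0) = 0xE.
C1: P1 ⊕ 0xE = 0x8; E(K, 0x8) = 0x6.
C2: P2 ⊕ 0x6 = 0xE; E(K, 0xE) = 0xC.
C3: P3 ⊕ 0xC = 0x9; E(K, 0x9) = 0x7.

C3 = 0x7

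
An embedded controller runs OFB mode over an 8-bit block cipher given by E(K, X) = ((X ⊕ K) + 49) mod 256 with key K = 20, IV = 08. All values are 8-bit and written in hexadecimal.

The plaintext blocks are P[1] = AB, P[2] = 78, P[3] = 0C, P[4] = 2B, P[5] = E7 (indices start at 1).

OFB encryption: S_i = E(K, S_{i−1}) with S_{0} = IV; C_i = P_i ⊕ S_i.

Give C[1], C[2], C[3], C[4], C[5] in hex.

C[1]: S = E(K, 08) = 71; AB ⊕ 71 = DA.
C[2]: S = E(K, 71) = 9A; 78 ⊕ 9A = E2.
C[3]: S = E(K, 9A) = 03; 0C ⊕ 03 = 0F.
C[4]: S = E(K, 03) = 6C; 2B ⊕ 6C = 47.
C[5]: S = E(K, 6C) = 95; E7 ⊕ 95 = 72.

C[1] = DA, C[2] = E2, C[3] = 0F, C[4] = 47, C[5] = 72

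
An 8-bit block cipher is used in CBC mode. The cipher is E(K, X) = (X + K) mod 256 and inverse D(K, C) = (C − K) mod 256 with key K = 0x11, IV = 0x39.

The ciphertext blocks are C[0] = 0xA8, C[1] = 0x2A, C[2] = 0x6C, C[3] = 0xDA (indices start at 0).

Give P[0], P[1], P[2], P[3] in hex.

CBC decryption: P_i = D(K, C_i) ⊕ C_{i−1}, with C_{−1} = IV.
P[0]: D(K, 0xA8) = 0x97; 0x97 ⊕ 0x39 = 0xAE.
P[1]: D(K, 0x2A) = 0x19; 0x19 ⊕ 0xA8 = 0xB1.
P[2]: D(K, 0x6C) = 0x5B; 0x5B ⊕ 0x2A = 0x71.
P[3]: D(K, 0xDA) = 0xC9; 0xC9 ⊕ 0x6C = 0xA5.

P[0] = 0xAE, P[1] = 0xB1, P[2] = 0x71, P[3] = 0xA5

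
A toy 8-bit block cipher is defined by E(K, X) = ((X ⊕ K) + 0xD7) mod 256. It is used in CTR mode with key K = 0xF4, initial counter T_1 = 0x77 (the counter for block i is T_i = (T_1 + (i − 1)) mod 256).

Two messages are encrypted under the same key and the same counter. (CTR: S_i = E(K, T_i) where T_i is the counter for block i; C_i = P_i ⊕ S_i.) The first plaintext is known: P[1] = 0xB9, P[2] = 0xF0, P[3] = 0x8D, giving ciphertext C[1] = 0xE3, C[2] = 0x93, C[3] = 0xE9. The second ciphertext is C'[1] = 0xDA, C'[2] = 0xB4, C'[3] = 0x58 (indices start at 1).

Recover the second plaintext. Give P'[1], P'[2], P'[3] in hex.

In CTR with a reused counter, both messages share the same keystream S_i, so C_i ⊕ C'_i = P_i ⊕ P'_i and thus P'_i = P_i ⊕ C_i ⊕ C'_i.
P'[1]: 0xB9 ⊕ 0xE3 ⊕ 0xDA = 0x80.
P'[2]: 0xF0 ⊕ 0x93 ⊕ 0xB4 = 0xD7.
P'[3]: 0x8D ⊕ 0xE9 ⊕ 0x58 = 0x3C.

P'[1] = 0x80, P'[2] = 0xD7, P'[3] = 0x3C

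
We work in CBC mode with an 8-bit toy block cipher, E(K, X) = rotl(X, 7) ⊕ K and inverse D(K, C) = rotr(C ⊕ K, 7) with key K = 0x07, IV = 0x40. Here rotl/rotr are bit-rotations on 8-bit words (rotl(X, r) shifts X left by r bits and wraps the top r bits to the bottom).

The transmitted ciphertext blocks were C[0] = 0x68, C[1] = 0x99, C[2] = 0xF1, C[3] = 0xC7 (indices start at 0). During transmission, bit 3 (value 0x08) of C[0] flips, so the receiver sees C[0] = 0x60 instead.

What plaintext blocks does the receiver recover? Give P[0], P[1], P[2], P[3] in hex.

P[0] = 0x8E, P[1] = 0x5D, P[2] = 0x74, P[3] = 0x70

CBC decryption: P_i = D(K, C_i) ⊕ C_{i−1}, with C_{−1} = IV.
Only C[0] changed, to 0x60. In CBC, a change in C_i garbles P_i and flips the same bit in P_{i+1}. Decrypting the received ciphertext:
P[0]: D(K, 0x60) = 0xCE; 0xCE ⊕ 0x40 = 0x8E.
P[1]: D(K, 0x99) = 0x3D; 0x3D ⊕ 0x60 = 0x5D.
P[2]: D(K, 0xF1) = 0xED; 0xED ⊕ 0x99 = 0x74.
P[3]: D(K, 0xC7) = 0x81; 0x81 ⊕ 0xF1 = 0x70.
Blocks that differ from the original plaintext: P[0], P[1].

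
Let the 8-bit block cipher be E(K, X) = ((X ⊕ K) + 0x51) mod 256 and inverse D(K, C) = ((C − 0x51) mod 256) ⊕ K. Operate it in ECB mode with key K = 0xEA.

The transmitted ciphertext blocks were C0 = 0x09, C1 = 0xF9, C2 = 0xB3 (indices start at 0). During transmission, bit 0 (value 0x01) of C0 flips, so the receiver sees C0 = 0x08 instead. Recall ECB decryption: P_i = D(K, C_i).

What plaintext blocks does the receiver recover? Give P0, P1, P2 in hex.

P0 = 0x5D, P1 = 0x42, P2 = 0x88

Only C0 changed, to 0x08. In ECB, a change in C_i affects only P_i. Decrypting the received ciphertext:
P0: D(K, 0x08) = 0x5D.
P1: D(K, 0xF9) = 0x42.
P2: D(K, 0xB3) = 0x88.
Blocks that differ from the original plaintext: P0.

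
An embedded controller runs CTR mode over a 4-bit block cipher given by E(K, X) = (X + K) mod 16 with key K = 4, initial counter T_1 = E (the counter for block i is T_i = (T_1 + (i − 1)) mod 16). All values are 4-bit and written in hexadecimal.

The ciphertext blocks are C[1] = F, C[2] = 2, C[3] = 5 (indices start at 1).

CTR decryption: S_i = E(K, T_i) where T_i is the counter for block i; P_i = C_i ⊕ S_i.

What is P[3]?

P[3] = 1

P[3]: T = 0, S = E(K, T) = 4; 5 ⊕ 4 = 1.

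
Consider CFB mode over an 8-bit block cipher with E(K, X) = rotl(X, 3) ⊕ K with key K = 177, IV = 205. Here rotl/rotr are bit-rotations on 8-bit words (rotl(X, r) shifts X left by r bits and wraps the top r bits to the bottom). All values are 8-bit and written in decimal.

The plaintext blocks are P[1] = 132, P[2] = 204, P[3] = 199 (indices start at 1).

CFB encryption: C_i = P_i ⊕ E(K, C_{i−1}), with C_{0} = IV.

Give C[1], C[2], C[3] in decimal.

C[1] = 91, C[2] = 167, C[3] = 75

C[1]: E(K, 205) = 223; 132 ⊕ 223 = 91.
C[2]: E(K, 91) = 107; 204 ⊕ 107 = 167.
C[3]: E(K, 167) = 140; 199 ⊕ 140 = 75.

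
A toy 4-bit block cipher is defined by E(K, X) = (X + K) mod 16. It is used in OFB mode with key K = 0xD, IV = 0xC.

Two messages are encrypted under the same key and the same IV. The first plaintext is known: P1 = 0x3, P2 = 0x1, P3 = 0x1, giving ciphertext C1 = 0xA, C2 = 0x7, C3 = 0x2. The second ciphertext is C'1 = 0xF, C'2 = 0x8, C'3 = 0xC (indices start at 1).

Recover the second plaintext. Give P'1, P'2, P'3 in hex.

In OFB with a reused IV, both messages share the same keystream S_i, so C_i ⊕ C'_i = P_i ⊕ P'_i and thus P'_i = P_i ⊕ C_i ⊕ C'_i.
P'1: 0x3 ⊕ 0xA ⊕ 0xF = 0x6.
P'2: 0x1 ⊕ 0x7 ⊕ 0x8 = 0xE.
P'3: 0x1 ⊕ 0x2 ⊕ 0xC = 0xF.

P'1 = 0x6, P'2 = 0xE, P'3 = 0xF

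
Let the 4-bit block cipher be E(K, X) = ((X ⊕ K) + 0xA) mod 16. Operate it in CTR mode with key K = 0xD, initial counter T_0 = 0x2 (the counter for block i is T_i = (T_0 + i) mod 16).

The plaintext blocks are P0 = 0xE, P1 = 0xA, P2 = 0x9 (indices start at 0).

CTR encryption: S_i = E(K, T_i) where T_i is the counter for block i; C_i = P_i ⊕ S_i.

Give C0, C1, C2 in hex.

C0: T = 0x2, S = E(K, T) = 0x9; 0xE ⊕ 0x9 = 0x7.
C1: T = 0x3, S = E(K, T) = 0x8; 0xA ⊕ 0x8 = 0x2.
C2: T = 0x4, S = E(K, T) = 0x3; 0x9 ⊕ 0x3 = 0xA.

C0 = 0x7, C1 = 0x2, C2 = 0xA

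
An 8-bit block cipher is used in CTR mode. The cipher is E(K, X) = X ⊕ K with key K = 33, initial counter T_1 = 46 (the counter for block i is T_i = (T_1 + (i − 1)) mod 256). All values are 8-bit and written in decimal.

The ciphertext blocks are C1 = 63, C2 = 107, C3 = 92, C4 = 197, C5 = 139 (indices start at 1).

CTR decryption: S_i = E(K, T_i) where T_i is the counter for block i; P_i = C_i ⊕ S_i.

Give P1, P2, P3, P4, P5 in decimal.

P1 = 48, P2 = 101, P3 = 77, P4 = 213, P5 = 152

P1: T = 46, S = E(K, T) = 15; 63 ⊕ 15 = 48.
P2: T = 47, S = E(K, T) = 14; 107 ⊕ 14 = 101.
P3: T = 48, S = E(K, T) = 17; 92 ⊕ 17 = 77.
P4: T = 49, S = E(K, T) = 16; 197 ⊕ 16 = 213.
P5: T = 50, S = E(K, T) = 19; 139 ⊕ 19 = 152.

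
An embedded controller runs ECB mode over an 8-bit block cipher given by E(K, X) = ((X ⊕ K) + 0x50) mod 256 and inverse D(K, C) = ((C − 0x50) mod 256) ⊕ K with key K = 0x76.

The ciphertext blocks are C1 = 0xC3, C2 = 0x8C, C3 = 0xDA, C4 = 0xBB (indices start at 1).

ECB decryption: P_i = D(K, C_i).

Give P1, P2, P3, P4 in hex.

P1: D(K, 0xC3) = 0x05.
P2: D(K, 0x8C) = 0x4A.
P3: D(K, 0xDA) = 0xFC.
P4: D(K, 0xBB) = 0x1D.

P1 = 0x05, P2 = 0x4A, P3 = 0xFC, P4 = 0x1D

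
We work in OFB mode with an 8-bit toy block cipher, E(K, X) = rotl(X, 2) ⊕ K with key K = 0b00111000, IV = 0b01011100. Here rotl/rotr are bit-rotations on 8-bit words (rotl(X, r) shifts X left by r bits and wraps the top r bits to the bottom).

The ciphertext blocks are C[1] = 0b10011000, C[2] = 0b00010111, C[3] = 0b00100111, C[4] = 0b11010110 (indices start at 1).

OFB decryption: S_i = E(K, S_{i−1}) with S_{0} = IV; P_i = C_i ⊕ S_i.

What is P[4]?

P[4] = 0b11011111

P[1]: S = E(K, 0b01011100) = 0b01001001; 0b10011000 ⊕ 0b01001001 = 0b11010001.
P[2]: S = E(K, 0b01001001) = 0b00011101; 0b00010111 ⊕ 0b00011101 = 0b00001010.
P[3]: S = E(K, 0b00011101) = 0b01001100; 0b00100111 ⊕ 0b01001100 = 0b01101011.
P[4]: S = E(K, 0b01001100) = 0b00001001; 0b11010110 ⊕ 0b00001001 = 0b11011111.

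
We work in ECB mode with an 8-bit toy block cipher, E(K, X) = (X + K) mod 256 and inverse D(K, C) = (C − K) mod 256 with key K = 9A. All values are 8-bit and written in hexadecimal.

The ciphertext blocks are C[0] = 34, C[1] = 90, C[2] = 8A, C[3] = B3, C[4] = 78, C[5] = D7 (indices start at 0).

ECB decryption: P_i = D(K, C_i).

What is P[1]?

P[1] = F6

P[1]: D(K, 90) = F6.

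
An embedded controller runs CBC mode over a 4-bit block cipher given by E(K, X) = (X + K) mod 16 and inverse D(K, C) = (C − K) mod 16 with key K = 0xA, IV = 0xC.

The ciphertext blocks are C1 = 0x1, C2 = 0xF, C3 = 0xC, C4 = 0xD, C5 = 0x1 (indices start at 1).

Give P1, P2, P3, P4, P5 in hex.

P1 = 0xB, P2 = 0x4, P3 = 0xD, P4 = 0xF, P5 = 0xA

CBC decryption: P_i = D(K, C_i) ⊕ C_{i−1}, with C_{0} = IV.
P1: D(K, 0x1) = 0x7; 0x7 ⊕ 0xC = 0xB.
P2: D(K, 0xF) = 0x5; 0x5 ⊕ 0x1 = 0x4.
P3: D(K, 0xC) = 0x2; 0x2 ⊕ 0xF = 0xD.
P4: D(K, 0xD) = 0x3; 0x3 ⊕ 0xC = 0xF.
P5: D(K, 0x1) = 0x7; 0x7 ⊕ 0xD = 0xA.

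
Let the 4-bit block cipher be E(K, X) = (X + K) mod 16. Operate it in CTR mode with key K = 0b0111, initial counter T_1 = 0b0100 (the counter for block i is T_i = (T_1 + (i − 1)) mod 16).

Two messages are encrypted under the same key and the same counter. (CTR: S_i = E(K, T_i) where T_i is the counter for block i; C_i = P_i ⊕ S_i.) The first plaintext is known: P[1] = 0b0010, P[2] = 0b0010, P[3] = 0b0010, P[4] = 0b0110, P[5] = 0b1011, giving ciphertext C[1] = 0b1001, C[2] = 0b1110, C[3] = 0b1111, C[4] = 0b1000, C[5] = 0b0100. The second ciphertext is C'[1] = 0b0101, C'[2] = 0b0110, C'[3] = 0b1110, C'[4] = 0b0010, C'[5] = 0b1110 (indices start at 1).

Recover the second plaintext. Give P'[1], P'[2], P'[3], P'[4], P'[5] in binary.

In CTR with a reused counter, both messages share the same keystream S_i, so C_i ⊕ C'_i = P_i ⊕ P'_i and thus P'_i = P_i ⊕ C_i ⊕ C'_i.
P'[1]: 0b0010 ⊕ 0b1001 ⊕ 0b0101 = 0b1110.
P'[2]: 0b0010 ⊕ 0b1110 ⊕ 0b0110 = 0b1010.
P'[3]: 0b0010 ⊕ 0b1111 ⊕ 0b1110 = 0b0011.
P'[4]: 0b0110 ⊕ 0b1000 ⊕ 0b0010 = 0b1100.
P'[5]: 0b1011 ⊕ 0b0100 ⊕ 0b1110 = 0b0001.

P'[1] = 0b1110, P'[2] = 0b1010, P'[3] = 0b0011, P'[4] = 0b1100, P'[5] = 0b0001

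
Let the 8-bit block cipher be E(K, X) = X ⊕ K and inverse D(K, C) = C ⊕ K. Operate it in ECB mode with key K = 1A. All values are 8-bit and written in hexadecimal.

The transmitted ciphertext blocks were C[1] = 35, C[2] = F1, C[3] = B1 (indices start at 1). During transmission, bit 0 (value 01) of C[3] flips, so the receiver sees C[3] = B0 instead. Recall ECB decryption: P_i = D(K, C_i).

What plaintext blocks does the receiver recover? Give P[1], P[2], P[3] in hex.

P[1] = 2F, P[2] = EB, P[3] = AA

Only C[3] changed, to B0. In ECB, a change in C_i affects only P_i. Decrypting the received ciphertext:
P[1]: D(K, 35) = 2F.
P[2]: D(K, F1) = EB.
P[3]: D(K, B0) = AA.
Blocks that differ from the original plaintext: P[3].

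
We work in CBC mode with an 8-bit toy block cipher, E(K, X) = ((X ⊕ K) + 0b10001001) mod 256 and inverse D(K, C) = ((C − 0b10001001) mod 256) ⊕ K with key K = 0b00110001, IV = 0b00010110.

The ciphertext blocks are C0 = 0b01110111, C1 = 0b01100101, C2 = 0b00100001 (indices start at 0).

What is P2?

P2 = 0b11001100

CBC decryption: P_i = D(K, C_i) ⊕ C_{i−1}, with C_{−1} = IV.
P2: D(K, 0b00100001) = 0b10101001; 0b10101001 ⊕ 0b01100101 = 0b11001100.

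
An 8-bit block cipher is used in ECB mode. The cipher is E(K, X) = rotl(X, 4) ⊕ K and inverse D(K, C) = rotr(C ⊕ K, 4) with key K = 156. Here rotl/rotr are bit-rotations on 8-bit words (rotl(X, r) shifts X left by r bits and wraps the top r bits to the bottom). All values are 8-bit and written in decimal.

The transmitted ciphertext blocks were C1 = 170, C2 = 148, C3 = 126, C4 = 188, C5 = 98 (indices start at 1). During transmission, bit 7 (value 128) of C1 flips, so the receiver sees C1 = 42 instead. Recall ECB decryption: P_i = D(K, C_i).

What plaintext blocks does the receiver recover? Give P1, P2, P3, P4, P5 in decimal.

Only C1 changed, to 42. In ECB, a change in C_i affects only P_i. Decrypting the received ciphertext:
P1: D(K, 42) = 107.
P2: D(K, 148) = 128.
P3: D(K, 126) = 46.
P4: D(K, 188) = 2.
P5: D(K, 98) = 239.
Blocks that differ from the original plaintext: P1.

P1 = 107, P2 = 128, P3 = 46, P4 = 2, P5 = 239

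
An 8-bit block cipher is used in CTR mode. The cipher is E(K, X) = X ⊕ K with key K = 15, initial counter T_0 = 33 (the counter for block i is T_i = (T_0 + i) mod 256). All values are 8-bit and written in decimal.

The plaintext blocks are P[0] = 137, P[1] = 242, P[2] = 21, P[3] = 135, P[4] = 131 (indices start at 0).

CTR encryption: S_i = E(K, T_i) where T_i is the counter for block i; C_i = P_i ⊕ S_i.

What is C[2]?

C[2] = 57

C[0]: T = 33, S = E(K, T) = 46; 137 ⊕ 46 = 167.
C[1]: T = 34, S = E(K, T) = 45; 242 ⊕ 45 = 223.
C[2]: T = 35, S = E(K, T) = 44; 21 ⊕ 44 = 57.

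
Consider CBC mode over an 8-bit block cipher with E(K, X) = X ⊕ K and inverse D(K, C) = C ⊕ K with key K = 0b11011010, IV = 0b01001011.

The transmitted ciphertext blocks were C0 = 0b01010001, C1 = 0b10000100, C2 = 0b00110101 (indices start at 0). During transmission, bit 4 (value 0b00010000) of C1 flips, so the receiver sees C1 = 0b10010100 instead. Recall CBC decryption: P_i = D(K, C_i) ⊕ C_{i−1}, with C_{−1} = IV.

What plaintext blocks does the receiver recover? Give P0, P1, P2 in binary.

P0 = 0b11000000, P1 = 0b00011111, P2 = 0b01111011

Only C1 changed, to 0b10010100. In CBC, a change in C_i garbles P_i and flips the same bit in P_{i+1}. Decrypting the received ciphertext:
P0: D(K, 0b01010001) = 0b10001011; 0b10001011 ⊕ 0b01001011 = 0b11000000.
P1: D(K, 0b10010100) = 0b01001110; 0b01001110 ⊕ 0b01010001 = 0b00011111.
P2: D(K, 0b00110101) = 0b11101111; 0b11101111 ⊕ 0b10010100 = 0b01111011.
Blocks that differ from the original plaintext: P1, P2.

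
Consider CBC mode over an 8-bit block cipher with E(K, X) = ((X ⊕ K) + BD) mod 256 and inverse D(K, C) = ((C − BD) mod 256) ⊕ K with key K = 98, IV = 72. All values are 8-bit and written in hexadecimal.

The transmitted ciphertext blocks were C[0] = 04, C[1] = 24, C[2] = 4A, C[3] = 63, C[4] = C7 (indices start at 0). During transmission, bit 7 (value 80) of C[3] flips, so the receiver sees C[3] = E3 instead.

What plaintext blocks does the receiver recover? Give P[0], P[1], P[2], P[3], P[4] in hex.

P[0] = AD, P[1] = FB, P[2] = 31, P[3] = F4, P[4] = 71

CBC decryption: P_i = D(K, C_i) ⊕ C_{i−1}, with C_{−1} = IV.
Only C[3] changed, to E3. In CBC, a change in C_i garbles P_i and flips the same bit in P_{i+1}. Decrypting the received ciphertext:
P[0]: D(K, 04) = DF; DF ⊕ 72 = AD.
P[1]: D(K, 24) = FF; FF ⊕ 04 = FB.
P[2]: D(K, 4A) = 15; 15 ⊕ 24 = 31.
P[3]: D(K, E3) = BE; BE ⊕ 4A = F4.
P[4]: D(K, C7) = 92; 92 ⊕ E3 = 71.
Blocks that differ from the original plaintext: P[3], P[4].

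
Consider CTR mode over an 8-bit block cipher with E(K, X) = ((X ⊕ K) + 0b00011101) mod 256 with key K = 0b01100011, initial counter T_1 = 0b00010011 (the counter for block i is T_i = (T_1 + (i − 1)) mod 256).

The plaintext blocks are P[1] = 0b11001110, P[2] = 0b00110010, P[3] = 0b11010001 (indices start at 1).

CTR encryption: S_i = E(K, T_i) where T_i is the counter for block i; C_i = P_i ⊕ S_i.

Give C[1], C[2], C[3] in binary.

C[1] = 0b01000011, C[2] = 0b10100110, C[3] = 0b01000010

C[1]: T = 0b00010011, S = E(K, T) = 0b10001101; 0b11001110 ⊕ 0b10001101 = 0b01000011.
C[2]: T = 0b00010100, S = E(K, T) = 0b10010100; 0b00110010 ⊕ 0b10010100 = 0b10100110.
C[3]: T = 0b00010101, S = E(K, T) = 0b10010011; 0b11010001 ⊕ 0b10010011 = 0b01000010.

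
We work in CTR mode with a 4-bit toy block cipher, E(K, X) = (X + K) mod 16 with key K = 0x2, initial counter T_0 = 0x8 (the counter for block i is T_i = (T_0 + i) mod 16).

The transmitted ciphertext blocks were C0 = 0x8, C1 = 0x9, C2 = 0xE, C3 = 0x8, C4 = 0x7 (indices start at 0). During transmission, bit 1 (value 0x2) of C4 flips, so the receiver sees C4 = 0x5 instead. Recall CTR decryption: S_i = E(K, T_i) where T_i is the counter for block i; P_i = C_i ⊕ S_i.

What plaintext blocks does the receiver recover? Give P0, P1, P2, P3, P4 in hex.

P0 = 0x2, P1 = 0x2, P2 = 0x2, P3 = 0x5, P4 = 0xB

Only C4 changed, to 0x5. In CTR, a change in C_i flips the same bit in P_i only; the keystream is unaffected. Decrypting the received ciphertext:
P0: T = 0x8, S = E(K, T) = 0xA; 0x8 ⊕ 0xA = 0x2.
P1: T = 0x9, S = E(K, T) = 0xB; 0x9 ⊕ 0xB = 0x2.
P2: T = 0xA, S = E(K, T) = 0xC; 0xE ⊕ 0xC = 0x2.
P3: T = 0xB, S = E(K, T) = 0xD; 0x8 ⊕ 0xD = 0x5.
P4: T = 0xC, S = E(K, T) = 0xE; 0x5 ⊕ 0xE = 0xB.
Blocks that differ from the original plaintext: P4.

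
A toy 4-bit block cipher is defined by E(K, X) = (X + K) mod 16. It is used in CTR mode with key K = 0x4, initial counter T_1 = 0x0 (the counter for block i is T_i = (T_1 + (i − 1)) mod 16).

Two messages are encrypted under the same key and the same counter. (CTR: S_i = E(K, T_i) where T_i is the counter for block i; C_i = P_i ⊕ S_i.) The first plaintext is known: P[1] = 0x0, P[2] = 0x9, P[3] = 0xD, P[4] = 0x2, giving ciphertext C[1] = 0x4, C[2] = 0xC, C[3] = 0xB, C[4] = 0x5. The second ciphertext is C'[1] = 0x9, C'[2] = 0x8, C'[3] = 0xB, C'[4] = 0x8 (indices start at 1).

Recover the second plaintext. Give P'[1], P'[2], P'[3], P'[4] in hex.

In CTR with a reused counter, both messages share the same keystream S_i, so C_i ⊕ C'_i = P_i ⊕ P'_i and thus P'_i = P_i ⊕ C_i ⊕ C'_i.
P'[1]: 0x0 ⊕ 0x4 ⊕ 0x9 = 0xD.
P'[2]: 0x9 ⊕ 0xC ⊕ 0x8 = 0xD.
P'[3]: 0xD ⊕ 0xB ⊕ 0xB = 0xD.
P'[4]: 0x2 ⊕ 0x5 ⊕ 0x8 = 0xF.

P'[1] = 0xD, P'[2] = 0xD, P'[3] = 0xD, P'[4] = 0xF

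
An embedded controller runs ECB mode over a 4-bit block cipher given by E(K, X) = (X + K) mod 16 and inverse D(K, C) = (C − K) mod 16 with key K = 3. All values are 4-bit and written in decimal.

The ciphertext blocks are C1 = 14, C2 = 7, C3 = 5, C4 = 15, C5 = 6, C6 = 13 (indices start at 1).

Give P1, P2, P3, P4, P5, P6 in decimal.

ECB decryption: P_i = D(K, C_i).
P1: D(K, 14) = 11.
P2: D(K, 7) = 4.
P3: D(K, 5) = 2.
P4: D(K, 15) = 12.
P5: D(K, 6) = 3.
P6: D(K, 13) = 10.

P1 = 11, P2 = 4, P3 = 2, P4 = 12, P5 = 3, P6 = 10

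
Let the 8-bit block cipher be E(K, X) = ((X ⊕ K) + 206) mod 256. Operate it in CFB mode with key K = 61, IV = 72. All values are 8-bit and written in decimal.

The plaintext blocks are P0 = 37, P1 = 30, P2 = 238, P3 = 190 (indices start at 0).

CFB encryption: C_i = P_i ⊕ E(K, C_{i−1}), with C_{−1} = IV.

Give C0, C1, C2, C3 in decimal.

C0: E(K, 72) = 67; 37 ⊕ 67 = 102.
C1: E(K, 102) = 41; 30 ⊕ 41 = 55.
C2: E(K, 55) = 216; 238 ⊕ 216 = 54.
C3: E(K, 54) = 217; 190 ⊕ 217 = 103.

C0 = 102, C1 = 55, C2 = 54, C3 = 103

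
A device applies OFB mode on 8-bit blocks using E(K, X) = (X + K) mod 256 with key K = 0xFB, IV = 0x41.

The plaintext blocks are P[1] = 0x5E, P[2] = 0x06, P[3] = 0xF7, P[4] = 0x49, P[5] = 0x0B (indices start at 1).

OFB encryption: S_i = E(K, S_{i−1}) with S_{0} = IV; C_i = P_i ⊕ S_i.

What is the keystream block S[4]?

0x2D

C[1]: S = E(K, 0x41) = 0x3C; 0x5E ⊕ 0x3C = 0x62.
C[2]: S = E(K, 0x3C) = 0x37; 0x06 ⊕ 0x37 = 0x31.
C[3]: S = E(K, 0x37) = 0x32; 0xF7 ⊕ 0x32 = 0xC5.
C[4]: S = E(K, 0x32) = 0x2D; 0x49 ⊕ 0x2D = 0x64.
So S[4] = 0x2D.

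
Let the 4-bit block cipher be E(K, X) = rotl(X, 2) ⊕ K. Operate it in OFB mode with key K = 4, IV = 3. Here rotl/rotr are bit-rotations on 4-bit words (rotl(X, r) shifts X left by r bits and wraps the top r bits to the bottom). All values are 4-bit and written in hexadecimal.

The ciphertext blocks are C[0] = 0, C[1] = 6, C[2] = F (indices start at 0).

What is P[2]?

OFB decryption: S_i = E(K, S_{i−1}) with S_{−1} = IV; P_i = C_i ⊕ S_i.
P[0]: S = E(K, 3) = 8; 0 ⊕ 8 = 8.
P[1]: S = E(K, 8) = 6; 6 ⊕ 6 = 0.
P[2]: S = E(K, 6) = D; F ⊕ D = 2.

P[2] = 2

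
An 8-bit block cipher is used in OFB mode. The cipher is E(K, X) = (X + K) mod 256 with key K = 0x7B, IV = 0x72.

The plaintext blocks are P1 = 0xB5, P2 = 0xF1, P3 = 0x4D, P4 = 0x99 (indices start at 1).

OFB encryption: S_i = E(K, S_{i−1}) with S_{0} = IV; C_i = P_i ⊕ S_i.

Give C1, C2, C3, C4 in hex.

C1 = 0x58, C2 = 0x99, C3 = 0xAE, C4 = 0xC7

C1: S = E(K, 0x72) = 0xED; 0xB5 ⊕ 0xED = 0x58.
C2: S = E(K, 0xED) = 0x68; 0xF1 ⊕ 0x68 = 0x99.
C3: S = E(K, 0x68) = 0xE3; 0x4D ⊕ 0xE3 = 0xAE.
C4: S = E(K, 0xE3) = 0x5E; 0x99 ⊕ 0x5E = 0xC7.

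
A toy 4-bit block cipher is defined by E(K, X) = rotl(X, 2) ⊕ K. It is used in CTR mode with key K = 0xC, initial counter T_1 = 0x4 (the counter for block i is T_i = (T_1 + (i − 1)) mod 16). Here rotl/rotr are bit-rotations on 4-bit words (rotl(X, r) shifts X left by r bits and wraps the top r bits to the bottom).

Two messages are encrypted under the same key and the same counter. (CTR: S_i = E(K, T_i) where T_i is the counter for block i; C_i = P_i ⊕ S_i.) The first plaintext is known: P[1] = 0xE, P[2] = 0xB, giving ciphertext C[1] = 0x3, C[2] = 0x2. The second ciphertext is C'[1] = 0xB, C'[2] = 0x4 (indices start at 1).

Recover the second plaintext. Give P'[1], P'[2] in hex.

P'[1] = 0x6, P'[2] = 0xD

In CTR with a reused counter, both messages share the same keystream S_i, so C_i ⊕ C'_i = P_i ⊕ P'_i and thus P'_i = P_i ⊕ C_i ⊕ C'_i.
P'[1]: 0xE ⊕ 0x3 ⊕ 0xB = 0x6.
P'[2]: 0xB ⊕ 0x2 ⊕ 0x4 = 0xD.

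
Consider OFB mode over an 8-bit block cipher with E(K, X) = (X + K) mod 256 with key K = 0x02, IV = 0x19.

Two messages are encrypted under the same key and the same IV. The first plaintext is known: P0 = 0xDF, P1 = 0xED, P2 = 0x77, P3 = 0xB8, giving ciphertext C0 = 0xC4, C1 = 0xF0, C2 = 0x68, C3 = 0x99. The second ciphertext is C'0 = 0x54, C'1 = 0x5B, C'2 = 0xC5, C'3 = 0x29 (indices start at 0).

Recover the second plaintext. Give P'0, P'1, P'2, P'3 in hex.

P'0 = 0x4F, P'1 = 0x46, P'2 = 0xDA, P'3 = 0x08

In OFB with a reused IV, both messages share the same keystream S_i, so C_i ⊕ C'_i = P_i ⊕ P'_i and thus P'_i = P_i ⊕ C_i ⊕ C'_i.
P'0: 0xDF ⊕ 0xC4 ⊕ 0x54 = 0x4F.
P'1: 0xED ⊕ 0xF0 ⊕ 0x5B = 0x46.
P'2: 0x77 ⊕ 0x68 ⊕ 0xC5 = 0xDA.
P'3: 0xB8 ⊕ 0x99 ⊕ 0x29 = 0x08.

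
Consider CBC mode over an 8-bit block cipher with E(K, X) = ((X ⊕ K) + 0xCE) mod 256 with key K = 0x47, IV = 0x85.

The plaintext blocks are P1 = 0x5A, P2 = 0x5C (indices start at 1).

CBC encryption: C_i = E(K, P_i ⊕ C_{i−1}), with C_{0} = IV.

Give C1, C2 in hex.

C1 = 0x66, C2 = 0x4B

C1: P1 ⊕ 0x85 = 0xDF; E(K, 0xDF) = 0x66.
C2: P2 ⊕ 0x66 = 0x3A; E(K, 0x3A) = 0x4B.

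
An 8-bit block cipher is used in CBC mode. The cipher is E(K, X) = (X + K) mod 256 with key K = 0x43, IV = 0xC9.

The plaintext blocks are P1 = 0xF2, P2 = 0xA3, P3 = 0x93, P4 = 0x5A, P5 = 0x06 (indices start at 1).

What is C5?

CBC encryption: C_i = E(K, P_i ⊕ C_{i−1}), with C_{0} = IV.
C1: P1 ⊕ 0xC9 = 0x3B; E(K, 0x3B) = 0x7E.
C2: P2 ⊕ 0x7E = 0xDD; E(K, 0xDD) = 0x20.
C3: P3 ⊕ 0x20 = 0xB3; E(K, 0xB3) = 0xF6.
C4: P4 ⊕ 0xF6 = 0xAC; E(K, 0xAC) = 0xEF.
C5: P5 ⊕ 0xEF = 0xE9; E(K, 0xE9) = 0x2C.

C5 = 0x2C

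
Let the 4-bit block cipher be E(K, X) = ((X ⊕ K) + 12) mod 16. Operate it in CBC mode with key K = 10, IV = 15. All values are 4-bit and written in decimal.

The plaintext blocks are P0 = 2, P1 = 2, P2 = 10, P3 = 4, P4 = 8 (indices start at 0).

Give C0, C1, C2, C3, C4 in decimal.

CBC encryption: C_i = E(K, P_i ⊕ C_{i−1}), with C_{−1} = IV.
C0: P0 ⊕ 15 = 13; E(K, 13) = 3.
C1: P1 ⊕ 3 = 1; E(K, 1) = 7.
C2: P2 ⊕ 7 = 13; E(K, 13) = 3.
C3: P3 ⊕ 3 = 7; E(K, 7) = 9.
C4: P4 ⊕ 9 = 1; E(K, 1) = 7.

C0 = 3, C1 = 7, C2 = 3, C3 = 9, C4 = 7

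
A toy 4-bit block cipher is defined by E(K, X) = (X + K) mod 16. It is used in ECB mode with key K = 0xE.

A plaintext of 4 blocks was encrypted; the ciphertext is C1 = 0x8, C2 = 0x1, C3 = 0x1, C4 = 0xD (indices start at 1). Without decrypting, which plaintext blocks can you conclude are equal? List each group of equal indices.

P2 = P3

ECB encrypts each block independently with the same key, so equal ciphertext blocks imply equal plaintext blocks.
C2 = C3 = 0x1, so P2 = P3.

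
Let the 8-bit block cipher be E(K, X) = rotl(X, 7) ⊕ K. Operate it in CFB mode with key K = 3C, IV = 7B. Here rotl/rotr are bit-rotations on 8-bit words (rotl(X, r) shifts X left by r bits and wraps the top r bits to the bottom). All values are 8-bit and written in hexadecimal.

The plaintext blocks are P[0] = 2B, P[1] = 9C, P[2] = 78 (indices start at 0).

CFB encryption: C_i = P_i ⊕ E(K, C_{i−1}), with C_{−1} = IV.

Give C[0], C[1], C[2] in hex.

C[0]: E(K, 7B) = 81; 2B ⊕ 81 = AA.
C[1]: E(K, AA) = 69; 9C ⊕ 69 = F5.
C[2]: E(K, F5) = C6; 78 ⊕ C6 = BE.

C[0] = AA, C[1] = F5, C[2] = BE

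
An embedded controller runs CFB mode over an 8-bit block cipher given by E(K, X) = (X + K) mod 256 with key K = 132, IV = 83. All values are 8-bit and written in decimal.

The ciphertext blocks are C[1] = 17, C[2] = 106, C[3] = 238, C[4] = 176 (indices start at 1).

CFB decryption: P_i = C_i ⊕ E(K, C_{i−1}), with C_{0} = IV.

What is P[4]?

P[4] = 194

P[4]: E(K, 238) = 114; 176 ⊕ 114 = 194.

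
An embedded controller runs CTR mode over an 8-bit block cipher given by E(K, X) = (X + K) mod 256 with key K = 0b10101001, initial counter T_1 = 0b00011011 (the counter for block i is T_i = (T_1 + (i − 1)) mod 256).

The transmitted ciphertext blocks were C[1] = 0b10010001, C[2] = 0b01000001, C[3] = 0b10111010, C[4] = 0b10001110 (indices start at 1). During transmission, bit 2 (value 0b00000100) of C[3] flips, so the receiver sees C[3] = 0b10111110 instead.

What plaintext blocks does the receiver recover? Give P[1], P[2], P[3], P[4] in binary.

CTR decryption: S_i = E(K, T_i) where T_i is the counter for block i; P_i = C_i ⊕ S_i.
Only C[3] changed, to 0b10111110. In CTR, a change in C_i flips the same bit in P_i only; the keystream is unaffected. Decrypting the received ciphertext:
P[1]: T = 0b00011011, S = E(K, T) = 0b11000100; 0b10010001 ⊕ 0b11000100 = 0b01010101.
P[2]: T = 0b00011100, S = E(K, T) = 0b11000101; 0b01000001 ⊕ 0b11000101 = 0b10000100.
P[3]: T = 0b00011101, S = E(K, T) = 0b11000110; 0b10111110 ⊕ 0b11000110 = 0b01111000.
P[4]: T = 0b00011110, S = E(K, T) = 0b11000111; 0b10001110 ⊕ 0b11000111 = 0b01001001.
Blocks that differ from the original plaintext: P[3].

P[1] = 0b01010101, P[2] = 0b10000100, P[3] = 0b01111000, P[4] = 0b01001001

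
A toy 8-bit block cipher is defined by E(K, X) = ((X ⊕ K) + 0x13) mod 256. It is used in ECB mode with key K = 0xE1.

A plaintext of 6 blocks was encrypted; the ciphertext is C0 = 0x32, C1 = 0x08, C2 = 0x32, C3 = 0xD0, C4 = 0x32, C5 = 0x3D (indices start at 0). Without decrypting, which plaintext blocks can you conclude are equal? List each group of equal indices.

ECB encrypts each block independently with the same key, so equal ciphertext blocks imply equal plaintext blocks.
C0 = C2 = C4 = 0x32, so P0 = P2 = P4.

P0 = P2 = P4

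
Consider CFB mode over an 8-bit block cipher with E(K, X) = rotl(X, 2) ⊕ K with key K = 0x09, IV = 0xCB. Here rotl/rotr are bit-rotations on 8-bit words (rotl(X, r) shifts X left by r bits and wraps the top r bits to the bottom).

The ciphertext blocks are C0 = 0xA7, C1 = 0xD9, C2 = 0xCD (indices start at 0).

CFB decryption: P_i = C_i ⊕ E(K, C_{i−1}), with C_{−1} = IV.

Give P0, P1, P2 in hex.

P0 = 0x81, P1 = 0x4E, P2 = 0xA3

P0: E(K, 0xCB) = 0x26; 0xA7 ⊕ 0x26 = 0x81.
P1: E(K, 0xA7) = 0x97; 0xD9 ⊕ 0x97 = 0x4E.
P2: E(K, 0xD9) = 0x6E; 0xCD ⊕ 0x6E = 0xA3.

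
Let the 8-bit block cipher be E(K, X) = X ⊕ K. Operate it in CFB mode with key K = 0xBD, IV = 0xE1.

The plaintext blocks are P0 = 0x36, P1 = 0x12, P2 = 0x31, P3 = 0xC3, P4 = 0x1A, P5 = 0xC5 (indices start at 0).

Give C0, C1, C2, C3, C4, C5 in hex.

CFB encryption: C_i = P_i ⊕ E(K, C_{i−1}), with C_{−1} = IV.
C0: E(K, 0xE1) = 0x5C; 0x36 ⊕ 0x5C = 0x6A.
C1: E(K, 0x6A) = 0xD7; 0x12 ⊕ 0xD7 = 0xC5.
C2: E(K, 0xC5) = 0x78; 0x31 ⊕ 0x78 = 0x49.
C3: E(K, 0x49) = 0xF4; 0xC3 ⊕ 0xF4 = 0x37.
C4: E(K, 0x37) = 0x8A; 0x1A ⊕ 0x8A = 0x90.
C5: E(K, 0x90) = 0x2D; 0xC5 ⊕ 0x2D = 0xE8.

C0 = 0x6A, C1 = 0xC5, C2 = 0x49, C3 = 0x37, C4 = 0x90, C5 = 0xE8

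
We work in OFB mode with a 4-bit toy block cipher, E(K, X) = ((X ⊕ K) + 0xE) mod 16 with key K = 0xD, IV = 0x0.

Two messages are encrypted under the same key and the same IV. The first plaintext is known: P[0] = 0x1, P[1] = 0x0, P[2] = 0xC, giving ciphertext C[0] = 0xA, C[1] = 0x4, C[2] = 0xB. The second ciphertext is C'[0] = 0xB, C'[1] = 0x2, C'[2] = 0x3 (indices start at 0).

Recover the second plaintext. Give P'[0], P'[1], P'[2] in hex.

P'[0] = 0x0, P'[1] = 0x6, P'[2] = 0x4

In OFB with a reused IV, both messages share the same keystream S_i, so C_i ⊕ C'_i = P_i ⊕ P'_i and thus P'_i = P_i ⊕ C_i ⊕ C'_i.
P'[0]: 0x1 ⊕ 0xA ⊕ 0xB = 0x0.
P'[1]: 0x0 ⊕ 0x4 ⊕ 0x2 = 0x6.
P'[2]: 0xC ⊕ 0xB ⊕ 0x3 = 0x4.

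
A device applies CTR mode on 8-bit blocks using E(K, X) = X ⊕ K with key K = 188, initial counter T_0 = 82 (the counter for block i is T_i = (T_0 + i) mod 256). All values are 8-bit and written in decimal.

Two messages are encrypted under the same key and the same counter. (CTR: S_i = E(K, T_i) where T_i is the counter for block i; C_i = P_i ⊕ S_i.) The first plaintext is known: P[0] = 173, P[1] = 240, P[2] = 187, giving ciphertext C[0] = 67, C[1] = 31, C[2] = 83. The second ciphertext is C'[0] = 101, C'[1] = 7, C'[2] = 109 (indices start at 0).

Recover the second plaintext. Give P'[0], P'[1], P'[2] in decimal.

In CTR with a reused counter, both messages share the same keystream S_i, so C_i ⊕ C'_i = P_i ⊕ P'_i and thus P'_i = P_i ⊕ C_i ⊕ C'_i.
P'[0]: 173 ⊕ 67 ⊕ 101 = 139.
P'[1]: 240 ⊕ 31 ⊕ 7 = 232.
P'[2]: 187 ⊕ 83 ⊕ 109 = 133.

P'[0] = 139, P'[1] = 232, P'[2] = 133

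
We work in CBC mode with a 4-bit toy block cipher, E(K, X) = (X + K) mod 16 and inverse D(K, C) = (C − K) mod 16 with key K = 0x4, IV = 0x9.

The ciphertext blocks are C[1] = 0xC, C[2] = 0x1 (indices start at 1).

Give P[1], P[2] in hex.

P[1] = 0x1, P[2] = 0x1

CBC decryption: P_i = D(K, C_i) ⊕ C_{i−1}, with C_{0} = IV.
P[1]: D(K, 0xC) = 0x8; 0x8 ⊕ 0x9 = 0x1.
P[2]: D(K, 0x1) = 0xD; 0xD ⊕ 0xC = 0x1.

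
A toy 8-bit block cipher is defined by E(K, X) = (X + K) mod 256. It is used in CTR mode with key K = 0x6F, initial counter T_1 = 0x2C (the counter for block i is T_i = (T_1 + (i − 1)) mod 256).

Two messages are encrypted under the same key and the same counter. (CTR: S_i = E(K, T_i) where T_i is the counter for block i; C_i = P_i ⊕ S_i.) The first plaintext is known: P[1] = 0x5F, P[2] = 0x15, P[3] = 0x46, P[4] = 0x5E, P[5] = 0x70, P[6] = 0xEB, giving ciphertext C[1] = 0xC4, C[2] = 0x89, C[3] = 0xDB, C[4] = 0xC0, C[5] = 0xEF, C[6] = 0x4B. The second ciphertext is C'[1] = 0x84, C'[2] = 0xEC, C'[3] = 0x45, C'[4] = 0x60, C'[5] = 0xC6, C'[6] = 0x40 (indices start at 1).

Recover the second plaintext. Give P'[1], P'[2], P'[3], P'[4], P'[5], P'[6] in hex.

In CTR with a reused counter, both messages share the same keystream S_i, so C_i ⊕ C'_i = P_i ⊕ P'_i and thus P'_i = P_i ⊕ C_i ⊕ C'_i.
P'[1]: 0x5F ⊕ 0xC4 ⊕ 0x84 = 0x1F.
P'[2]: 0x15 ⊕ 0x89 ⊕ 0xEC = 0x70.
P'[3]: 0x46 ⊕ 0xDB ⊕ 0x45 = 0xD8.
P'[4]: 0x5E ⊕ 0xC0 ⊕ 0x60 = 0xFE.
P'[5]: 0x70 ⊕ 0xEF ⊕ 0xC6 = 0x59.
P'[6]: 0xEB ⊕ 0x4B ⊕ 0x40 = 0xE0.

P'[1] = 0x1F, P'[2] = 0x70, P'[3] = 0xD8, P'[4] = 0xFE, P'[5] = 0x59, P'[6] = 0xE0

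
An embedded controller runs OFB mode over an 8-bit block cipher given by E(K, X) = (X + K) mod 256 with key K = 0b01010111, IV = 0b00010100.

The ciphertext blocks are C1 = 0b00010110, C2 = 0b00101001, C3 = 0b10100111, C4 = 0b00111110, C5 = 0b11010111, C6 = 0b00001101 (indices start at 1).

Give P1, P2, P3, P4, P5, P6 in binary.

P1 = 0b01111101, P2 = 0b11101011, P3 = 0b10111110, P4 = 0b01001110, P5 = 0b00010000, P6 = 0b00010011

OFB decryption: S_i = E(K, S_{i−1}) with S_{0} = IV; P_i = C_i ⊕ S_i.
P1: S = E(K, 0b00010100) = 0b01101011; 0b00010110 ⊕ 0b01101011 = 0b01111101.
P2: S = E(K, 0b01101011) = 0b11000010; 0b00101001 ⊕ 0b11000010 = 0b11101011.
P3: S = E(K, 0b11000010) = 0b00011001; 0b10100111 ⊕ 0b00011001 = 0b10111110.
P4: S = E(K, 0b00011001) = 0b01110000; 0b00111110 ⊕ 0b01110000 = 0b01001110.
P5: S = E(K, 0b01110000) = 0b11000111; 0b11010111 ⊕ 0b11000111 = 0b00010000.
P6: S = E(K, 0b11000111) = 0b00011110; 0b00001101 ⊕ 0b00011110 = 0b00010011.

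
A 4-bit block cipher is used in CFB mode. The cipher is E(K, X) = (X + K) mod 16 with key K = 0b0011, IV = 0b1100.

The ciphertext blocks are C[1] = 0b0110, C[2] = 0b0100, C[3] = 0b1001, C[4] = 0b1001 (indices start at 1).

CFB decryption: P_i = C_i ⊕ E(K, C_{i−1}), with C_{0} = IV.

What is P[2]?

P[2] = 0b1101

P[2]: E(K, 0b0110) = 0b1001; 0b0100 ⊕ 0b1001 = 0b1101.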